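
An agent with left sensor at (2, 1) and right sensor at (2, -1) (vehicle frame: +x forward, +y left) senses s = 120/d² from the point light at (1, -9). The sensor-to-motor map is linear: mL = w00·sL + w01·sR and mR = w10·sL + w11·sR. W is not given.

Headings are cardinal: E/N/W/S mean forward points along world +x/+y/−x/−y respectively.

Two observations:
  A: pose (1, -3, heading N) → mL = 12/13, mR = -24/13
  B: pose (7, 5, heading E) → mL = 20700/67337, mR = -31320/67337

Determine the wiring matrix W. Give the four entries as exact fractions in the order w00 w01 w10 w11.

-1/2 1 -1/2 -1/2

obs A: pose=(1,-3,N) → sL=24/13, sR=24/13, mL=12/13, mR=-24/13
obs B: pose=(7,5,E) → sL=120/289, sR=120/233, mL=20700/67337, mR=-31320/67337
sensor matrix S = [[24/13, 24/13], [120/289, 120/233]]; det S = 161280/875381
solve [mL_A; mL_B] = S·[w00; w01] and [mR_A; mR_B] = S·[w10; w11]:
  w00 = -1/2, w01 = 1, w10 = -1/2, w11 = -1/2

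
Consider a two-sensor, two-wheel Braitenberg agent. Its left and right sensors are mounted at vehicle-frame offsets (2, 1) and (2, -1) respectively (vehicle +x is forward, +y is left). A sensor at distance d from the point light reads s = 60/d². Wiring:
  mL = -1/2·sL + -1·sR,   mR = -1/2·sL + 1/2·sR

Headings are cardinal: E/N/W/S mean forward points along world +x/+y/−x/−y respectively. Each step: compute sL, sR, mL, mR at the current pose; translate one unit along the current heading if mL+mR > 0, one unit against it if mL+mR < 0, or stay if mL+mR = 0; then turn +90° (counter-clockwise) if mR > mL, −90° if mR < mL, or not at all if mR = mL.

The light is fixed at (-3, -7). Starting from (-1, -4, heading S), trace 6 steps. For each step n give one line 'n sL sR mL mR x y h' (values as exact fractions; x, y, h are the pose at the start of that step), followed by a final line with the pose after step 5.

n=0: pose=(-1,-4,S); sL=6, sR=30; mL=-33, mR=12; mL+mR=-21 → advance -1; mR−mL=45 → turn +1·90°
n=1: pose=(-1,-3,E); sL=60/41, sR=12/5; mL=-642/205, mR=96/205; mL+mR=-546/205 → advance -1; mR−mL=18/5 → turn +1·90°
n=2: pose=(-2,-3,N); sL=5/3, sR=3/2; mL=-7/3, mR=-1/12; mL+mR=-29/12 → advance -1; mR−mL=9/4 → turn +1·90°
n=3: pose=(-2,-4,W); sL=12, sR=60/17; mL=-162/17, mR=-72/17; mL+mR=-234/17 → advance -1; mR−mL=90/17 → turn +1·90°
n=4: pose=(-1,-4,S); sL=6, sR=30; mL=-33, mR=12; mL+mR=-21 → advance -1; mR−mL=45 → turn +1·90°
n=5: pose=(-1,-3,E); sL=60/41, sR=12/5; mL=-642/205, mR=96/205; mL+mR=-546/205 → advance -1; mR−mL=18/5 → turn +1·90°

0 6 30 -33 12 -1 -4 S
1 60/41 12/5 -642/205 96/205 -1 -3 E
2 5/3 3/2 -7/3 -1/12 -2 -3 N
3 12 60/17 -162/17 -72/17 -2 -4 W
4 6 30 -33 12 -1 -4 S
5 60/41 12/5 -642/205 96/205 -1 -3 E
final -2 -3 N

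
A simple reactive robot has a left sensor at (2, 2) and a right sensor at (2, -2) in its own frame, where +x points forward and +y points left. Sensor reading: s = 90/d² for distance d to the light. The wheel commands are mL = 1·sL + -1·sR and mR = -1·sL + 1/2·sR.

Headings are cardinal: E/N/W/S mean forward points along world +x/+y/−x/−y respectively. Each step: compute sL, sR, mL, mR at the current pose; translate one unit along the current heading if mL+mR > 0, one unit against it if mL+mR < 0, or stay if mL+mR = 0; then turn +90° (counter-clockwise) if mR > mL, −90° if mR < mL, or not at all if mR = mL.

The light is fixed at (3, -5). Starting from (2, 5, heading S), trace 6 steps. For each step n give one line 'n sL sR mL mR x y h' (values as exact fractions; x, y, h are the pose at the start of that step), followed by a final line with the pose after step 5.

n=0: pose=(2,5,S); sL=18/13, sR=90/73; mL=144/949, mR=-729/949; mL+mR=-45/73 → advance -1; mR−mL=-873/949 → turn -1·90°
n=1: pose=(2,6,W); sL=1, sR=45/89; mL=44/89, mR=-133/178; mL+mR=-45/178 → advance -1; mR−mL=-221/178 → turn -1·90°
n=2: pose=(3,6,N); sL=90/173, sR=90/173; mL=0, mR=-45/173; mL+mR=-45/173 → advance -1; mR−mL=-45/173 → turn -1·90°
n=3: pose=(3,5,E); sL=45/74, sR=45/34; mL=-450/629, mR=135/2516; mL+mR=-45/68 → advance -1; mR−mL=1935/2516 → turn +1·90°
n=4: pose=(2,5,N); sL=10/17, sR=18/29; mL=-16/493, mR=-137/493; mL+mR=-9/29 → advance -1; mR−mL=-121/493 → turn -1·90°
n=5: pose=(2,4,E); sL=45/61, sR=9/5; mL=-324/305, mR=99/610; mL+mR=-9/10 → advance -1; mR−mL=747/610 → turn +1·90°

0 18/13 90/73 144/949 -729/949 2 5 S
1 1 45/89 44/89 -133/178 2 6 W
2 90/173 90/173 0 -45/173 3 6 N
3 45/74 45/34 -450/629 135/2516 3 5 E
4 10/17 18/29 -16/493 -137/493 2 5 N
5 45/61 9/5 -324/305 99/610 2 4 E
final 1 4 N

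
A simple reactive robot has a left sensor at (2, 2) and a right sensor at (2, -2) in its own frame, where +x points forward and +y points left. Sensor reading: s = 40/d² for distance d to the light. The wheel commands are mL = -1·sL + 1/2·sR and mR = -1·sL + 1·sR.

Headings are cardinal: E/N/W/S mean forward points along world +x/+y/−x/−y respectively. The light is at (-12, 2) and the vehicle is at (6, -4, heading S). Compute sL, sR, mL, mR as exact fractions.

5/58 1/8 -11/464 9/232

left sensor world pos  = (8, -6); dL² = 464
right sensor world pos = (4, -6); dR² = 320
sL = 40/464 = 5/58
sR = 40/320 = 1/8
mL = -1·sL + 1/2·sR = -11/464
mR = -1·sL + 1·sR = 9/232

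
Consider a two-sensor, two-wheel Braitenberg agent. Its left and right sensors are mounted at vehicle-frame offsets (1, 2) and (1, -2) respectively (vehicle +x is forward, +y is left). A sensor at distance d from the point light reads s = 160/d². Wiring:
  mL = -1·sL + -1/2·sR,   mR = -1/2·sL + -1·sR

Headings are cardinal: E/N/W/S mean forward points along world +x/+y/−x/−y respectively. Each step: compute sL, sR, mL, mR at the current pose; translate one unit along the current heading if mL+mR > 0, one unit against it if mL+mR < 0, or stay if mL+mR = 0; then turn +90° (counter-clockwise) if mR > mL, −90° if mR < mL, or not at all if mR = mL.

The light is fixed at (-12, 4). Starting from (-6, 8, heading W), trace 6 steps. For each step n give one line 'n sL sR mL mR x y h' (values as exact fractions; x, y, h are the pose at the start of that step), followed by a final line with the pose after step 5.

0 160/29 160/61 -12080/1769 -9520/1769 -6 8 W
1 16/9 80/17 -632/153 -856/153 -5 8 S
2 32/9 32/17 -688/153 -560/153 -5 9 W
3 40/29 40/13 -1100/377 -1420/377 -4 9 S
4 32/13 160/113 -4656/1469 -3888/1469 -4 10 W
5 80/73 80/37 -5880/2701 -7320/2701 -3 10 S
final -3 11 W

n=0: pose=(-6,8,W); sL=160/29, sR=160/61; mL=-12080/1769, mR=-9520/1769; mL+mR=-21600/1769 → advance -1; mR−mL=2560/1769 → turn +1·90°
n=1: pose=(-5,8,S); sL=16/9, sR=80/17; mL=-632/153, mR=-856/153; mL+mR=-496/51 → advance -1; mR−mL=-224/153 → turn -1·90°
n=2: pose=(-5,9,W); sL=32/9, sR=32/17; mL=-688/153, mR=-560/153; mL+mR=-416/51 → advance -1; mR−mL=128/153 → turn +1·90°
n=3: pose=(-4,9,S); sL=40/29, sR=40/13; mL=-1100/377, mR=-1420/377; mL+mR=-2520/377 → advance -1; mR−mL=-320/377 → turn -1·90°
n=4: pose=(-4,10,W); sL=32/13, sR=160/113; mL=-4656/1469, mR=-3888/1469; mL+mR=-8544/1469 → advance -1; mR−mL=768/1469 → turn +1·90°
n=5: pose=(-3,10,S); sL=80/73, sR=80/37; mL=-5880/2701, mR=-7320/2701; mL+mR=-13200/2701 → advance -1; mR−mL=-1440/2701 → turn -1·90°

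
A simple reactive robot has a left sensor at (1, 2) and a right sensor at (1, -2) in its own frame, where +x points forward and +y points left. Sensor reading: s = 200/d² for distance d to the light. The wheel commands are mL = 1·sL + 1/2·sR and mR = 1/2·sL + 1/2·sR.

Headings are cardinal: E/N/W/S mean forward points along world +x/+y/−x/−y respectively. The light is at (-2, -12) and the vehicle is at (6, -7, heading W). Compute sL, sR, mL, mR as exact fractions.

left sensor world pos  = (5, -9); dL² = 58
right sensor world pos = (5, -5); dR² = 98
sL = 200/58 = 100/29
sR = 200/98 = 100/49
mL = 1·sL + 1/2·sR = 6350/1421
mR = 1/2·sL + 1/2·sR = 3900/1421

100/29 100/49 6350/1421 3900/1421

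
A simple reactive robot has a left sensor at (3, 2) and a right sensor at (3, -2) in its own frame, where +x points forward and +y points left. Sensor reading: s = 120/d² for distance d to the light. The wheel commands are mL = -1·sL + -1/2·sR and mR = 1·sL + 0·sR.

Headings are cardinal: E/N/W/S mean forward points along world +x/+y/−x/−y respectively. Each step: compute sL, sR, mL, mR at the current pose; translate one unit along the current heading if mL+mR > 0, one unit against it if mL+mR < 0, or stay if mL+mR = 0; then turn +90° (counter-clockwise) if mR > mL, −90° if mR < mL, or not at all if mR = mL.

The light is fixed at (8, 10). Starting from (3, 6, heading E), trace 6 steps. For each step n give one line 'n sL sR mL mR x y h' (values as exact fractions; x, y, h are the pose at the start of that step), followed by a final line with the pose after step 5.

0 15 3 -33/2 15 3 6 E
1 24/13 120/17 -1188/221 24/13 2 6 N
2 12/13 4/3 -62/39 12/13 2 5 W
3 120/73 120/113 -17940/8249 120/73 3 5 S
4 15 3 -33/2 15 3 6 E
5 24/13 120/17 -1188/221 24/13 2 6 N
final 2 5 W

n=0: pose=(3,6,E); sL=15, sR=3; mL=-33/2, mR=15; mL+mR=-3/2 → advance -1; mR−mL=63/2 → turn +1·90°
n=1: pose=(2,6,N); sL=24/13, sR=120/17; mL=-1188/221, mR=24/13; mL+mR=-60/17 → advance -1; mR−mL=1596/221 → turn +1·90°
n=2: pose=(2,5,W); sL=12/13, sR=4/3; mL=-62/39, mR=12/13; mL+mR=-2/3 → advance -1; mR−mL=98/39 → turn +1·90°
n=3: pose=(3,5,S); sL=120/73, sR=120/113; mL=-17940/8249, mR=120/73; mL+mR=-60/113 → advance -1; mR−mL=31500/8249 → turn +1·90°
n=4: pose=(3,6,E); sL=15, sR=3; mL=-33/2, mR=15; mL+mR=-3/2 → advance -1; mR−mL=63/2 → turn +1·90°
n=5: pose=(2,6,N); sL=24/13, sR=120/17; mL=-1188/221, mR=24/13; mL+mR=-60/17 → advance -1; mR−mL=1596/221 → turn +1·90°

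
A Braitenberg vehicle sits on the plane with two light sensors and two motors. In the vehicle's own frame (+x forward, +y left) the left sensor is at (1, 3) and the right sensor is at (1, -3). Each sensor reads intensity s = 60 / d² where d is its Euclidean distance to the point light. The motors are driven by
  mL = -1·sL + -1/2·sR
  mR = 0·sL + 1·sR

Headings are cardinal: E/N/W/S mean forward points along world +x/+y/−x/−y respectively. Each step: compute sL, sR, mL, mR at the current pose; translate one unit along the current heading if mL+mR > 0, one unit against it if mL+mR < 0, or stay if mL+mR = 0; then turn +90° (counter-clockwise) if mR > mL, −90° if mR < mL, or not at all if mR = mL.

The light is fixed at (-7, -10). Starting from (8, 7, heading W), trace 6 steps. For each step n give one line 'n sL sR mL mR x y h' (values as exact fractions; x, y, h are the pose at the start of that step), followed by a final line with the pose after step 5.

0 15/98 15/149 -1485/7301 15/149 8 7 W
1 60/617 12/85 -8802/52445 12/85 9 7 S
2 6/73 30/257 -2637/18761 30/257 9 8 E
3 12/101 12/137 -2250/13837 12/137 8 8 N
4 15/98 15/149 -1485/7301 15/149 8 7 W
5 60/617 12/85 -8802/52445 12/85 9 7 S
final 9 8 E

n=0: pose=(8,7,W); sL=15/98, sR=15/149; mL=-1485/7301, mR=15/149; mL+mR=-750/7301 → advance -1; mR−mL=2220/7301 → turn +1·90°
n=1: pose=(9,7,S); sL=60/617, sR=12/85; mL=-8802/52445, mR=12/85; mL+mR=-1398/52445 → advance -1; mR−mL=16206/52445 → turn +1·90°
n=2: pose=(9,8,E); sL=6/73, sR=30/257; mL=-2637/18761, mR=30/257; mL+mR=-447/18761 → advance -1; mR−mL=4827/18761 → turn +1·90°
n=3: pose=(8,8,N); sL=12/101, sR=12/137; mL=-2250/13837, mR=12/137; mL+mR=-1038/13837 → advance -1; mR−mL=3462/13837 → turn +1·90°
n=4: pose=(8,7,W); sL=15/98, sR=15/149; mL=-1485/7301, mR=15/149; mL+mR=-750/7301 → advance -1; mR−mL=2220/7301 → turn +1·90°
n=5: pose=(9,7,S); sL=60/617, sR=12/85; mL=-8802/52445, mR=12/85; mL+mR=-1398/52445 → advance -1; mR−mL=16206/52445 → turn +1·90°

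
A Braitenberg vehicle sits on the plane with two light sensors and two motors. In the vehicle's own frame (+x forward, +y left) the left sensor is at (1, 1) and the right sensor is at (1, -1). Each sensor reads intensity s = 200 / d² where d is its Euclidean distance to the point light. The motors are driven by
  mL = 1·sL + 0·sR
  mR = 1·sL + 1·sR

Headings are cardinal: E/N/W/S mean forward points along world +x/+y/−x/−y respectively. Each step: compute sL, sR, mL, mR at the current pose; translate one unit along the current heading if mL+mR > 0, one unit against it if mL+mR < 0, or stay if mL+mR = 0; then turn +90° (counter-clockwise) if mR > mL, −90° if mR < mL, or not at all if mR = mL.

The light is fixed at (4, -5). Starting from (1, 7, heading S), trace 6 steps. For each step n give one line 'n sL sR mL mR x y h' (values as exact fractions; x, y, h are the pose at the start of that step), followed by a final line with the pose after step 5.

0 8/5 200/137 8/5 2096/685 1 7 S
1 50/37 25/13 50/37 1575/481 1 6 E
2 200/153 40/29 200/153 11920/4437 2 6 N
3 20/13 100/89 20/13 3080/1157 2 7 W
4 8/5 200/137 8/5 2096/685 1 7 S
5 50/37 25/13 50/37 1575/481 1 6 E
final 2 6 N

n=0: pose=(1,7,S); sL=8/5, sR=200/137; mL=8/5, mR=2096/685; mL+mR=3192/685 → advance +1; mR−mL=200/137 → turn +1·90°
n=1: pose=(1,6,E); sL=50/37, sR=25/13; mL=50/37, mR=1575/481; mL+mR=2225/481 → advance +1; mR−mL=25/13 → turn +1·90°
n=2: pose=(2,6,N); sL=200/153, sR=40/29; mL=200/153, mR=11920/4437; mL+mR=17720/4437 → advance +1; mR−mL=40/29 → turn +1·90°
n=3: pose=(2,7,W); sL=20/13, sR=100/89; mL=20/13, mR=3080/1157; mL+mR=4860/1157 → advance +1; mR−mL=100/89 → turn +1·90°
n=4: pose=(1,7,S); sL=8/5, sR=200/137; mL=8/5, mR=2096/685; mL+mR=3192/685 → advance +1; mR−mL=200/137 → turn +1·90°
n=5: pose=(1,6,E); sL=50/37, sR=25/13; mL=50/37, mR=1575/481; mL+mR=2225/481 → advance +1; mR−mL=25/13 → turn +1·90°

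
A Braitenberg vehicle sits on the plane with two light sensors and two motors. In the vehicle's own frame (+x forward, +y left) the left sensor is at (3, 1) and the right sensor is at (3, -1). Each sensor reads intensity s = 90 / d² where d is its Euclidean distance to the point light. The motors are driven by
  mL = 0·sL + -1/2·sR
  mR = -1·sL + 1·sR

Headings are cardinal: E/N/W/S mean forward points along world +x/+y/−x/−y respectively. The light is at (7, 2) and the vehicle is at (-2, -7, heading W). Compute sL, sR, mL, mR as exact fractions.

left sensor world pos  = (-5, -8); dL² = 244
right sensor world pos = (-5, -6); dR² = 208
sL = 90/244 = 45/122
sR = 90/208 = 45/104
mL = 0·sL + -1/2·sR = -45/208
mR = -1·sL + 1·sR = 405/6344

45/122 45/104 -45/208 405/6344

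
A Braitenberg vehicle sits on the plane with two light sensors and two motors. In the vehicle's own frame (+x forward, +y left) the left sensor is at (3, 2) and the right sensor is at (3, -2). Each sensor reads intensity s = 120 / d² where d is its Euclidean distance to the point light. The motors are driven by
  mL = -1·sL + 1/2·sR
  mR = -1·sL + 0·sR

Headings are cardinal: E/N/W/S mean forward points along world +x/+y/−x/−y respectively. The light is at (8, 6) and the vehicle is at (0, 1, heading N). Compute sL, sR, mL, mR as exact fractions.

15/13 3 9/26 -15/13

left sensor world pos  = (-2, 4); dL² = 104
right sensor world pos = (2, 4); dR² = 40
sL = 120/104 = 15/13
sR = 120/40 = 3
mL = -1·sL + 1/2·sR = 9/26
mR = -1·sL + 0·sR = -15/13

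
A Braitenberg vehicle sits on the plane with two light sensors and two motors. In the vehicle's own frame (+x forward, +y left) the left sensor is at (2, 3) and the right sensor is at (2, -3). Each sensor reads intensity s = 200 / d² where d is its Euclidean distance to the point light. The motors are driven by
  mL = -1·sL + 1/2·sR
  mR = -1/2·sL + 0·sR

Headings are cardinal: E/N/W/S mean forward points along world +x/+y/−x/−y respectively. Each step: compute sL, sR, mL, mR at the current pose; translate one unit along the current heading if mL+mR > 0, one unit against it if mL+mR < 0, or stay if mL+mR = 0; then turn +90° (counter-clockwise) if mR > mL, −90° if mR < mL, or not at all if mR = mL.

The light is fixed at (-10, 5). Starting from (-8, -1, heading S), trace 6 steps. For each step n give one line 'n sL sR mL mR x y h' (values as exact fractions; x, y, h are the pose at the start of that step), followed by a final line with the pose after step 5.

0 200/89 40/13 -820/1157 -100/89 -8 -1 S
1 25/8 50 175/8 -25/16 -8 0 W
2 200/13 8 -148/13 -100/13 -9 0 N
3 100/41 20 310/41 -50/41 -9 -1 W
4 8 8 -4 -4 -10 -1 N
5 100/17 100/17 -50/17 -50/17 -10 -2 N
final -10 -3 N

n=0: pose=(-8,-1,S); sL=200/89, sR=40/13; mL=-820/1157, mR=-100/89; mL+mR=-2120/1157 → advance -1; mR−mL=-480/1157 → turn -1·90°
n=1: pose=(-8,0,W); sL=25/8, sR=50; mL=175/8, mR=-25/16; mL+mR=325/16 → advance +1; mR−mL=-375/16 → turn -1·90°
n=2: pose=(-9,0,N); sL=200/13, sR=8; mL=-148/13, mR=-100/13; mL+mR=-248/13 → advance -1; mR−mL=48/13 → turn +1·90°
n=3: pose=(-9,-1,W); sL=100/41, sR=20; mL=310/41, mR=-50/41; mL+mR=260/41 → advance +1; mR−mL=-360/41 → turn -1·90°
n=4: pose=(-10,-1,N); sL=8, sR=8; mL=-4, mR=-4; mL+mR=-8 → advance -1; mR−mL=0 → turn +0·90°
n=5: pose=(-10,-2,N); sL=100/17, sR=100/17; mL=-50/17, mR=-50/17; mL+mR=-100/17 → advance -1; mR−mL=0 → turn +0·90°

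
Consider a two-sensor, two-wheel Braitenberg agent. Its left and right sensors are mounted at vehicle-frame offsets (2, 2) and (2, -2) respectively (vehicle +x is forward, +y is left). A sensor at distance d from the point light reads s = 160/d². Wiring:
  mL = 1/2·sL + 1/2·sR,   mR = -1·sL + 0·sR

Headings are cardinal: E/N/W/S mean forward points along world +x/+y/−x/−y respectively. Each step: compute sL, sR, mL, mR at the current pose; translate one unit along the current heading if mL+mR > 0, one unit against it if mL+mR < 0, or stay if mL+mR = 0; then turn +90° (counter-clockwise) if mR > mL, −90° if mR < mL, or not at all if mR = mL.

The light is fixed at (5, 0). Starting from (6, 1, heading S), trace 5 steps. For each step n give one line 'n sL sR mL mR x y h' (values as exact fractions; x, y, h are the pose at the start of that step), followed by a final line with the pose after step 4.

0 16 80 48 -16 6 1 S
1 32 32 32 -32 6 0 W
2 32 160/13 288/13 -32 6 0 N
3 16 80/9 112/9 -16 6 -1 E
4 160/13 160/13 160/13 -160/13 5 -1 S
final 5 -1 W

n=0: pose=(6,1,S); sL=16, sR=80; mL=48, mR=-16; mL+mR=32 → advance +1; mR−mL=-64 → turn -1·90°
n=1: pose=(6,0,W); sL=32, sR=32; mL=32, mR=-32; mL+mR=0 → advance +0; mR−mL=-64 → turn -1·90°
n=2: pose=(6,0,N); sL=32, sR=160/13; mL=288/13, mR=-32; mL+mR=-128/13 → advance -1; mR−mL=-704/13 → turn -1·90°
n=3: pose=(6,-1,E); sL=16, sR=80/9; mL=112/9, mR=-16; mL+mR=-32/9 → advance -1; mR−mL=-256/9 → turn -1·90°
n=4: pose=(5,-1,S); sL=160/13, sR=160/13; mL=160/13, mR=-160/13; mL+mR=0 → advance +0; mR−mL=-320/13 → turn -1·90°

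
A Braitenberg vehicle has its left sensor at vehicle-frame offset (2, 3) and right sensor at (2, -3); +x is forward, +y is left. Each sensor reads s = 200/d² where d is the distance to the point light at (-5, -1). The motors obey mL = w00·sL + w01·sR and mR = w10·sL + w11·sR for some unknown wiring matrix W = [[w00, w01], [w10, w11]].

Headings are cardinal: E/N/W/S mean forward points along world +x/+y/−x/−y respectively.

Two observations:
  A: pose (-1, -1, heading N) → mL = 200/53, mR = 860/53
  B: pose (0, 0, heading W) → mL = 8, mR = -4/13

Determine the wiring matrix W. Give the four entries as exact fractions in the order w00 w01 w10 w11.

obs A: pose=(-1,-1,N) → sL=40, sR=200/53, mL=200/53, mR=860/53
obs B: pose=(0,0,W) → sL=200/13, sR=8, mL=8, mR=-4/13
sensor matrix S = [[40, 200/53], [200/13, 8]]; det S = 180480/689
solve [mL_A; mL_B] = S·[w00; w01] and [mR_A; mR_B] = S·[w10; w11]:
  w00 = 0, w01 = 1, w10 = 1/2, w11 = -1

0 1 1/2 -1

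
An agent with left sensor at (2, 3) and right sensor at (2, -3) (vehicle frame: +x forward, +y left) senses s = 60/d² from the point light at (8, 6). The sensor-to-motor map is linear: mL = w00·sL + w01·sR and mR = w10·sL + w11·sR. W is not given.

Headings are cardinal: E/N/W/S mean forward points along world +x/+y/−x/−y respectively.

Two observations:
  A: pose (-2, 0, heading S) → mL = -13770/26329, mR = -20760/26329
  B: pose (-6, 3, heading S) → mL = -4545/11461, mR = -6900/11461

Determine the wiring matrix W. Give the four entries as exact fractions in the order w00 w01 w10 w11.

obs A: pose=(-2,0,S) → sL=60/113, sR=60/233, mL=-13770/26329, mR=-20760/26329
obs B: pose=(-6,3,S) → sL=30/73, sR=30/157, mL=-4545/11461, mR=-6900/11461
sensor matrix S = [[60/113, 60/233], [30/73, 30/157]]; det S = -1317600/301756669
solve [mL_A; mL_B] = S·[w00; w01] and [mR_A; mR_B] = S·[w10; w11]:
  w00 = -1/2, w01 = -1, w10 = -1, w11 = -1

-1/2 -1 -1 -1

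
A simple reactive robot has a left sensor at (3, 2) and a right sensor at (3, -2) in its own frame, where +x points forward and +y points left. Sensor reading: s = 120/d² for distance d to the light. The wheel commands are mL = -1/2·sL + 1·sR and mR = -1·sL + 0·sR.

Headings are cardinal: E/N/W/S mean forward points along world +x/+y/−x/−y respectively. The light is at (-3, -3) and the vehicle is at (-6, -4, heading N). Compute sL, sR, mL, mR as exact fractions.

120/29 24 636/29 -120/29

left sensor world pos  = (-8, -1); dL² = 29
right sensor world pos = (-4, -1); dR² = 5
sL = 120/29 = 120/29
sR = 120/5 = 24
mL = -1/2·sL + 1·sR = 636/29
mR = -1·sL + 0·sR = -120/29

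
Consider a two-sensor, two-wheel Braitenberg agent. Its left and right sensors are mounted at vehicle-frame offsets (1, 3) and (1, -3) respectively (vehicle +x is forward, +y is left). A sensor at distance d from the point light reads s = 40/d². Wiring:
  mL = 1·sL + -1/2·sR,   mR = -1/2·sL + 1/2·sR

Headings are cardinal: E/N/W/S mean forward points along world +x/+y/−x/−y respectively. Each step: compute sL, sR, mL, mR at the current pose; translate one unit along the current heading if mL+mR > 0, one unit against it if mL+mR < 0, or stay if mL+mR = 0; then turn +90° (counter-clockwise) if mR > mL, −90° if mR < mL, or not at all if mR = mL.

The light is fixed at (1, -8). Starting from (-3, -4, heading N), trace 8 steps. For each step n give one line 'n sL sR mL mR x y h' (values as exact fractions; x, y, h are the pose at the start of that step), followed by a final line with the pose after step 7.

0 20/37 20/13 -110/481 240/481 -3 -4 N
1 40/29 40/89 2980/2581 -1200/2581 -3 -3 W
2 2/5 1 -1/10 3/10 -4 -3 N
3 8/9 40/117 28/39 -32/117 -4 -2 W
4 4/13 20/29 -14/377 72/377 -5 -2 N
5 8/13 40/149 932/1937 -336/1937 -5 -1 W
6 10/41 1/2 -1/164 21/164 -6 -1 N
7 40/89 8/37 1124/3293 -384/3293 -6 0 W
final -7 0 N

n=0: pose=(-3,-4,N); sL=20/37, sR=20/13; mL=-110/481, mR=240/481; mL+mR=10/37 → advance +1; mR−mL=350/481 → turn +1·90°
n=1: pose=(-3,-3,W); sL=40/29, sR=40/89; mL=2980/2581, mR=-1200/2581; mL+mR=20/29 → advance +1; mR−mL=-4180/2581 → turn -1·90°
n=2: pose=(-4,-3,N); sL=2/5, sR=1; mL=-1/10, mR=3/10; mL+mR=1/5 → advance +1; mR−mL=2/5 → turn +1·90°
n=3: pose=(-4,-2,W); sL=8/9, sR=40/117; mL=28/39, mR=-32/117; mL+mR=4/9 → advance +1; mR−mL=-116/117 → turn -1·90°
n=4: pose=(-5,-2,N); sL=4/13, sR=20/29; mL=-14/377, mR=72/377; mL+mR=2/13 → advance +1; mR−mL=86/377 → turn +1·90°
n=5: pose=(-5,-1,W); sL=8/13, sR=40/149; mL=932/1937, mR=-336/1937; mL+mR=4/13 → advance +1; mR−mL=-1268/1937 → turn -1·90°
n=6: pose=(-6,-1,N); sL=10/41, sR=1/2; mL=-1/164, mR=21/164; mL+mR=5/41 → advance +1; mR−mL=11/82 → turn +1·90°
n=7: pose=(-6,0,W); sL=40/89, sR=8/37; mL=1124/3293, mR=-384/3293; mL+mR=20/89 → advance +1; mR−mL=-1508/3293 → turn -1·90°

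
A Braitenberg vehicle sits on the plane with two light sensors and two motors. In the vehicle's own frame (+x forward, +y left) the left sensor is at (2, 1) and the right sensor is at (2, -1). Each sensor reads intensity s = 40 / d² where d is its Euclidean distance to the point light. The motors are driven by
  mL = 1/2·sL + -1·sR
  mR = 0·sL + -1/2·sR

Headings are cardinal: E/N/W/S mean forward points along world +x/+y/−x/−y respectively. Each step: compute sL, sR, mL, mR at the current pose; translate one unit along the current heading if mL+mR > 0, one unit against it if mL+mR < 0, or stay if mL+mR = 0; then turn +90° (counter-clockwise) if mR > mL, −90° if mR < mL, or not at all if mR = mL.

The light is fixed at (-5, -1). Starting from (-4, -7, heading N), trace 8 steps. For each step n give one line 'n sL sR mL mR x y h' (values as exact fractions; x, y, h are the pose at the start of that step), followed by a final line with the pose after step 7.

n=0: pose=(-4,-7,N); sL=5/2, sR=2; mL=-3/4, mR=-1; mL+mR=-7/4 → advance -1; mR−mL=-1/4 → turn -1·90°
n=1: pose=(-4,-8,E); sL=8/9, sR=40/73; mL=-68/657, mR=-20/73; mL+mR=-248/657 → advance -1; mR−mL=-112/657 → turn -1·90°
n=2: pose=(-5,-8,S); sL=20/41, sR=20/41; mL=-10/41, mR=-10/41; mL+mR=-20/41 → advance -1; mR−mL=0 → turn +0·90°
n=3: pose=(-5,-7,S); sL=8/13, sR=8/13; mL=-4/13, mR=-4/13; mL+mR=-8/13 → advance -1; mR−mL=0 → turn +0·90°
n=4: pose=(-5,-6,S); sL=4/5, sR=4/5; mL=-2/5, mR=-2/5; mL+mR=-4/5 → advance -1; mR−mL=0 → turn +0·90°
n=5: pose=(-5,-5,S); sL=40/37, sR=40/37; mL=-20/37, mR=-20/37; mL+mR=-40/37 → advance -1; mR−mL=0 → turn +0·90°
n=6: pose=(-5,-4,S); sL=20/13, sR=20/13; mL=-10/13, mR=-10/13; mL+mR=-20/13 → advance -1; mR−mL=0 → turn +0·90°
n=7: pose=(-5,-3,S); sL=40/17, sR=40/17; mL=-20/17, mR=-20/17; mL+mR=-40/17 → advance -1; mR−mL=0 → turn +0·90°

0 5/2 2 -3/4 -1 -4 -7 N
1 8/9 40/73 -68/657 -20/73 -4 -8 E
2 20/41 20/41 -10/41 -10/41 -5 -8 S
3 8/13 8/13 -4/13 -4/13 -5 -7 S
4 4/5 4/5 -2/5 -2/5 -5 -6 S
5 40/37 40/37 -20/37 -20/37 -5 -5 S
6 20/13 20/13 -10/13 -10/13 -5 -4 S
7 40/17 40/17 -20/17 -20/17 -5 -3 S
final -5 -2 S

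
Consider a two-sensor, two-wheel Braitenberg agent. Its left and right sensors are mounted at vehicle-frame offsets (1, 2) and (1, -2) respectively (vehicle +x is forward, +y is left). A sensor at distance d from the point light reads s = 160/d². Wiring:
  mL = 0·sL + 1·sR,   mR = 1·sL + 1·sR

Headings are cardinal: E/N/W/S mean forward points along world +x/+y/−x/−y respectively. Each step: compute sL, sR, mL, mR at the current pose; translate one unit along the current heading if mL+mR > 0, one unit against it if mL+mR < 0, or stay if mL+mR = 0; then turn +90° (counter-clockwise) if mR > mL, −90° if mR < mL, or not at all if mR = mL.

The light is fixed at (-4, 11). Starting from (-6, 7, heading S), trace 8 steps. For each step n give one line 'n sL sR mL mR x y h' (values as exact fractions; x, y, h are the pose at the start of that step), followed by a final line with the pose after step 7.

n=0: pose=(-6,7,S); sL=32/5, sR=160/41; mL=160/41, mR=2112/205; mL+mR=2912/205 → advance +1; mR−mL=32/5 → turn +1·90°
n=1: pose=(-6,6,E); sL=16, sR=16/5; mL=16/5, mR=96/5; mL+mR=112/5 → advance +1; mR−mL=16 → turn +1·90°
n=2: pose=(-5,6,N); sL=32/5, sR=160/17; mL=160/17, mR=1344/85; mL+mR=2144/85 → advance +1; mR−mL=32/5 → turn +1·90°
n=3: pose=(-5,7,W); sL=4, sR=20; mL=20, mR=24; mL+mR=44 → advance +1; mR−mL=4 → turn +1·90°
n=4: pose=(-6,7,S); sL=32/5, sR=160/41; mL=160/41, mR=2112/205; mL+mR=2912/205 → advance +1; mR−mL=32/5 → turn +1·90°
n=5: pose=(-6,6,E); sL=16, sR=16/5; mL=16/5, mR=96/5; mL+mR=112/5 → advance +1; mR−mL=16 → turn +1·90°
n=6: pose=(-5,6,N); sL=32/5, sR=160/17; mL=160/17, mR=1344/85; mL+mR=2144/85 → advance +1; mR−mL=32/5 → turn +1·90°
n=7: pose=(-5,7,W); sL=4, sR=20; mL=20, mR=24; mL+mR=44 → advance +1; mR−mL=4 → turn +1·90°

0 32/5 160/41 160/41 2112/205 -6 7 S
1 16 16/5 16/5 96/5 -6 6 E
2 32/5 160/17 160/17 1344/85 -5 6 N
3 4 20 20 24 -5 7 W
4 32/5 160/41 160/41 2112/205 -6 7 S
5 16 16/5 16/5 96/5 -6 6 E
6 32/5 160/17 160/17 1344/85 -5 6 N
7 4 20 20 24 -5 7 W
final -6 7 S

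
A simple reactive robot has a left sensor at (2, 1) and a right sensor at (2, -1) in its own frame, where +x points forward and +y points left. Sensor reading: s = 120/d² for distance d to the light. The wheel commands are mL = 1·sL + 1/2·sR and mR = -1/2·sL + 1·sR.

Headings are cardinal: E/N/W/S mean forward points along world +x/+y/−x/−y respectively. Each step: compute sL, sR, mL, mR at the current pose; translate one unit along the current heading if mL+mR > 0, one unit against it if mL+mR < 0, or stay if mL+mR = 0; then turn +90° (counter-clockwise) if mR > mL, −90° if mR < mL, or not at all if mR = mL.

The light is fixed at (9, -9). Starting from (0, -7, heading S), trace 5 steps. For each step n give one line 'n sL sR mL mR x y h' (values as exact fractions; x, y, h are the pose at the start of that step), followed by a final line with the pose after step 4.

0 15/8 6/5 99/40 21/80 0 -7 S
1 120/121 24/25 4452/3025 1404/3025 0 -8 W
2 12/13 4/3 62/39 34/39 -1 -8 N
3 120/73 24/13 2436/949 972/949 -1 -7 E
4 15/8 6/5 99/40 21/80 0 -7 S
final 0 -8 W

n=0: pose=(0,-7,S); sL=15/8, sR=6/5; mL=99/40, mR=21/80; mL+mR=219/80 → advance +1; mR−mL=-177/80 → turn -1·90°
n=1: pose=(0,-8,W); sL=120/121, sR=24/25; mL=4452/3025, mR=1404/3025; mL+mR=5856/3025 → advance +1; mR−mL=-3048/3025 → turn -1·90°
n=2: pose=(-1,-8,N); sL=12/13, sR=4/3; mL=62/39, mR=34/39; mL+mR=32/13 → advance +1; mR−mL=-28/39 → turn -1·90°
n=3: pose=(-1,-7,E); sL=120/73, sR=24/13; mL=2436/949, mR=972/949; mL+mR=3408/949 → advance +1; mR−mL=-1464/949 → turn -1·90°
n=4: pose=(0,-7,S); sL=15/8, sR=6/5; mL=99/40, mR=21/80; mL+mR=219/80 → advance +1; mR−mL=-177/80 → turn -1·90°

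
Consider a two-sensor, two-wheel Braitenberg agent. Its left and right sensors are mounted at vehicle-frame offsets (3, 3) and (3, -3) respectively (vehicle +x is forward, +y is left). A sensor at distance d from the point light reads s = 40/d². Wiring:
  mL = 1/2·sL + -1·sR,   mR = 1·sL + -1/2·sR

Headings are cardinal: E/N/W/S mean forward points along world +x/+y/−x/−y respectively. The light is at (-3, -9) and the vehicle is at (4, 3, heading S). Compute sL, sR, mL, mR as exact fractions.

left sensor world pos  = (7, 0); dL² = 181
right sensor world pos = (1, 0); dR² = 97
sL = 40/181 = 40/181
sR = 40/97 = 40/97
mL = 1/2·sL + -1·sR = -5300/17557
mR = 1·sL + -1/2·sR = 260/17557

40/181 40/97 -5300/17557 260/17557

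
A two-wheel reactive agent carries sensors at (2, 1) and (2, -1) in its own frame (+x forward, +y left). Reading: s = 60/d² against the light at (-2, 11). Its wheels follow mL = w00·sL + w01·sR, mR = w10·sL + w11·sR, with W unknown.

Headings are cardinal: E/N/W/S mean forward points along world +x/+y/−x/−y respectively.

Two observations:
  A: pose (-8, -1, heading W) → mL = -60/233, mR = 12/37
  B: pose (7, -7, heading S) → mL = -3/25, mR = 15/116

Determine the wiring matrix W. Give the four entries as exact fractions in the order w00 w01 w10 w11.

-1 0 0 1

obs A: pose=(-8,-1,W) → sL=60/233, sR=12/37, mL=-60/233, mR=12/37
obs B: pose=(7,-7,S) → sL=3/25, sR=15/116, mL=-3/25, mR=15/116
sensor matrix S = [[60/233, 12/37], [3/25, 15/116]]; det S = -35127/6250225
solve [mL_A; mL_B] = S·[w00; w01] and [mR_A; mR_B] = S·[w10; w11]:
  w00 = -1, w01 = 0, w10 = 0, w11 = 1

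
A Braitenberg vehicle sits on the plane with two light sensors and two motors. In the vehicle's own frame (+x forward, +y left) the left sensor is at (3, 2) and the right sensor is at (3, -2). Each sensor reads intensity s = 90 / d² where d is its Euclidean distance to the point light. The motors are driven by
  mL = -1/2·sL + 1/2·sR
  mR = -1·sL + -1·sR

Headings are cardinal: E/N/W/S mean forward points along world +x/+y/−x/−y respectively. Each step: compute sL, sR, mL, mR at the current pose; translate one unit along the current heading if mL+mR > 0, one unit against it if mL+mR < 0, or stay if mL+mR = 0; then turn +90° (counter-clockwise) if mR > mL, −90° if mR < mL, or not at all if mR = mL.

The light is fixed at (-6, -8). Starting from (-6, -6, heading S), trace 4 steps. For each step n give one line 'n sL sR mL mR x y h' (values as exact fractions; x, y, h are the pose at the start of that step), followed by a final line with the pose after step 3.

0 18 18 0 -36 -6 -6 S
1 9 45/17 -54/17 -198/17 -6 -5 W
2 90/37 2 -8/37 -164/37 -5 -5 N
3 45/16 45/8 45/32 -135/16 -5 -6 E
final -6 -6 S

n=0: pose=(-6,-6,S); sL=18, sR=18; mL=0, mR=-36; mL+mR=-36 → advance -1; mR−mL=-36 → turn -1·90°
n=1: pose=(-6,-5,W); sL=9, sR=45/17; mL=-54/17, mR=-198/17; mL+mR=-252/17 → advance -1; mR−mL=-144/17 → turn -1·90°
n=2: pose=(-5,-5,N); sL=90/37, sR=2; mL=-8/37, mR=-164/37; mL+mR=-172/37 → advance -1; mR−mL=-156/37 → turn -1·90°
n=3: pose=(-5,-6,E); sL=45/16, sR=45/8; mL=45/32, mR=-135/16; mL+mR=-225/32 → advance -1; mR−mL=-315/32 → turn -1·90°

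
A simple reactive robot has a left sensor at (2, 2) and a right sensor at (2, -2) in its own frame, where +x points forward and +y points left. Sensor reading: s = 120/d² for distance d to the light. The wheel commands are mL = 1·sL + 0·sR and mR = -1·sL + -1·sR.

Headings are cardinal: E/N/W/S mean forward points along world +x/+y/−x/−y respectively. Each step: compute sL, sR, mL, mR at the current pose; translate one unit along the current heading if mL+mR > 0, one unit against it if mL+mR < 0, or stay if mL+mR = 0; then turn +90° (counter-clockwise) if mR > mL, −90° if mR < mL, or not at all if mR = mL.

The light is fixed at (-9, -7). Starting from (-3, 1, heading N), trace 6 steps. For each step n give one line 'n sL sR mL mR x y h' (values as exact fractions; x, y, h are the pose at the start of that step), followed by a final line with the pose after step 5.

0 30/29 30/41 30/29 -2100/1189 -3 1 N
1 24/29 120/89 24/29 -5616/2581 -3 0 E
2 60/37 60/17 60/37 -3240/629 -4 0 S
3 8/3 120/109 8/3 -1232/327 -4 1 W
4 30/29 30/41 30/29 -2100/1189 -3 1 N
5 24/29 120/89 24/29 -5616/2581 -3 0 E
final -4 0 S

n=0: pose=(-3,1,N); sL=30/29, sR=30/41; mL=30/29, mR=-2100/1189; mL+mR=-30/41 → advance -1; mR−mL=-3330/1189 → turn -1·90°
n=1: pose=(-3,0,E); sL=24/29, sR=120/89; mL=24/29, mR=-5616/2581; mL+mR=-120/89 → advance -1; mR−mL=-7752/2581 → turn -1·90°
n=2: pose=(-4,0,S); sL=60/37, sR=60/17; mL=60/37, mR=-3240/629; mL+mR=-60/17 → advance -1; mR−mL=-4260/629 → turn -1·90°
n=3: pose=(-4,1,W); sL=8/3, sR=120/109; mL=8/3, mR=-1232/327; mL+mR=-120/109 → advance -1; mR−mL=-2104/327 → turn -1·90°
n=4: pose=(-3,1,N); sL=30/29, sR=30/41; mL=30/29, mR=-2100/1189; mL+mR=-30/41 → advance -1; mR−mL=-3330/1189 → turn -1·90°
n=5: pose=(-3,0,E); sL=24/29, sR=120/89; mL=24/29, mR=-5616/2581; mL+mR=-120/89 → advance -1; mR−mL=-7752/2581 → turn -1·90°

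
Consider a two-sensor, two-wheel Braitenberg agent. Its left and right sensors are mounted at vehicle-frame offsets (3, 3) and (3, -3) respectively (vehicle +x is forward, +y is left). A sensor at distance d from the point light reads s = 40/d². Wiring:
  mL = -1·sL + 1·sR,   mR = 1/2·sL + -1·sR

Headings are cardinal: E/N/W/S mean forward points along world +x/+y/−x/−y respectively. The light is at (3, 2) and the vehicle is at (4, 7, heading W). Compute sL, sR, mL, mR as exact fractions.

5 10/17 -75/17 65/34

left sensor world pos  = (1, 4); dL² = 8
right sensor world pos = (1, 10); dR² = 68
sL = 40/8 = 5
sR = 40/68 = 10/17
mL = -1·sL + 1·sR = -75/17
mR = 1/2·sL + -1·sR = 65/34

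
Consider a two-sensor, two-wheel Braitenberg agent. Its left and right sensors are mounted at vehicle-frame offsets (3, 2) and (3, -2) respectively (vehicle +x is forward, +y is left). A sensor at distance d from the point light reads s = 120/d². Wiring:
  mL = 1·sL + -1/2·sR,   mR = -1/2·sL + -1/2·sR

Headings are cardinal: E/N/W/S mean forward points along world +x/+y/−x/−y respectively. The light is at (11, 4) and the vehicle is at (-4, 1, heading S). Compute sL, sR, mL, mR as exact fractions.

24/41 24/65 1068/2665 -1272/2665

left sensor world pos  = (-2, -2); dL² = 205
right sensor world pos = (-6, -2); dR² = 325
sL = 120/205 = 24/41
sR = 120/325 = 24/65
mL = 1·sL + -1/2·sR = 1068/2665
mR = -1/2·sL + -1/2·sR = -1272/2665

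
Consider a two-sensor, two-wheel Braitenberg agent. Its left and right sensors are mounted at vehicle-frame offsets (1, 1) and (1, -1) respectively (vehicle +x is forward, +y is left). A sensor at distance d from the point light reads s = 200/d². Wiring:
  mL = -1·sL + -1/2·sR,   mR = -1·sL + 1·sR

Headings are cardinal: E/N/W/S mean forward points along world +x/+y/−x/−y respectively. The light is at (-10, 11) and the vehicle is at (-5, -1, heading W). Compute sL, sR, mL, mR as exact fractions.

40/37 200/137 -9180/5069 1920/5069

left sensor world pos  = (-6, -2); dL² = 185
right sensor world pos = (-6, 0); dR² = 137
sL = 200/185 = 40/37
sR = 200/137 = 200/137
mL = -1·sL + -1/2·sR = -9180/5069
mR = -1·sL + 1·sR = 1920/5069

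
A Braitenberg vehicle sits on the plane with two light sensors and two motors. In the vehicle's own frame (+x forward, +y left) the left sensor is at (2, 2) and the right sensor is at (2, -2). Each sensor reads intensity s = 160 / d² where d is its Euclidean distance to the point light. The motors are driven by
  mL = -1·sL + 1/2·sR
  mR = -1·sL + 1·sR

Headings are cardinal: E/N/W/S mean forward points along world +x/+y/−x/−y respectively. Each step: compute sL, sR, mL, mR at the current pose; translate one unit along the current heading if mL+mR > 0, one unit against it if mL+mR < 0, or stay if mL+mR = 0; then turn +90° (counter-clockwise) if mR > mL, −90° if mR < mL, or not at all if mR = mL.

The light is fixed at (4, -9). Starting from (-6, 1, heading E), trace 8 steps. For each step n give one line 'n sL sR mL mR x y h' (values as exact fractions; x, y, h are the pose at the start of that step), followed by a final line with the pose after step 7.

n=0: pose=(-6,1,E); sL=10/13, sR=5/4; mL=-15/104, mR=25/52; mL+mR=35/104 → advance +1; mR−mL=5/8 → turn +1·90°
n=1: pose=(-5,1,N); sL=32/53, sR=160/193; mL=-1936/10229, mR=2304/10229; mL+mR=368/10229 → advance +1; mR−mL=80/193 → turn +1·90°
n=2: pose=(-5,2,W); sL=80/101, sR=16/29; mL=-1512/2929, mR=-704/2929; mL+mR=-2216/2929 → advance -1; mR−mL=8/29 → turn +1·90°
n=3: pose=(-4,2,S); sL=160/117, sR=160/181; mL=-19600/21177, mR=-10240/21177; mL+mR=-29840/21177 → advance -1; mR−mL=80/181 → turn +1·90°
n=4: pose=(-4,3,E); sL=20/29, sR=20/17; mL=-50/493, mR=240/493; mL+mR=190/493 → advance +1; mR−mL=10/17 → turn +1·90°
n=5: pose=(-3,3,N); sL=160/277, sR=160/221; mL=-13200/61217, mR=8960/61217; mL+mR=-4240/61217 → advance -1; mR−mL=80/221 → turn +1·90°
n=6: pose=(-3,2,W); sL=80/81, sR=16/25; mL=-1352/2025, mR=-704/2025; mL+mR=-2056/2025 → advance -1; mR−mL=8/25 → turn +1·90°
n=7: pose=(-2,2,S); sL=160/97, sR=32/29; mL=-3088/2813, mR=-1536/2813; mL+mR=-4624/2813 → advance -1; mR−mL=16/29 → turn +1·90°

0 10/13 5/4 -15/104 25/52 -6 1 E
1 32/53 160/193 -1936/10229 2304/10229 -5 1 N
2 80/101 16/29 -1512/2929 -704/2929 -5 2 W
3 160/117 160/181 -19600/21177 -10240/21177 -4 2 S
4 20/29 20/17 -50/493 240/493 -4 3 E
5 160/277 160/221 -13200/61217 8960/61217 -3 3 N
6 80/81 16/25 -1352/2025 -704/2025 -3 2 W
7 160/97 32/29 -3088/2813 -1536/2813 -2 2 S
final -2 3 E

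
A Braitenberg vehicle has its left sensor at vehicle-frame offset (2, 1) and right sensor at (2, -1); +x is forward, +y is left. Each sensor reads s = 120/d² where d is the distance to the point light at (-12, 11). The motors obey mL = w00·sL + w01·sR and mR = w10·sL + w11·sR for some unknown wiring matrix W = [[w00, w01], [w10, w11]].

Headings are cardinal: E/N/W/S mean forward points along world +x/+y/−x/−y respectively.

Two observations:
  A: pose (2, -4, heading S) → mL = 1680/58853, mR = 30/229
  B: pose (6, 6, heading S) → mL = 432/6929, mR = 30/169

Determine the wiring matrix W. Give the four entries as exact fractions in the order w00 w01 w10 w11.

obs A: pose=(2,-4,S) → sL=60/257, sR=60/229, mL=1680/58853, mR=30/229
obs B: pose=(6,6,S) → sL=12/41, sR=60/169, mL=432/6929, mR=30/169
sensor matrix S = [[60/257, 60/229], [12/41, 60/169]]; det S = 2528640/407792437
solve [mL_A; mL_B] = S·[w00; w01] and [mR_A; mR_B] = S·[w10; w11]:
  w00 = -1, w01 = 1, w10 = 0, w11 = 1/2

-1 1 0 1/2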